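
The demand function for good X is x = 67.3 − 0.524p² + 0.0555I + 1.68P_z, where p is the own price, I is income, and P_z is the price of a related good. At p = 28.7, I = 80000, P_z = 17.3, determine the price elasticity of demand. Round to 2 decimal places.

-0.21

x = 67.3 − 0.524(28.7)² + 0.0555(80000) + 1.68(17.3) = 67.3 − 431.6136 + 4440 + 29.064 = 4104.7504.
∂x/∂p = −2·0.524·p = -30.0776, so E_p = -30.0776·(28.7/4104.7504) ≈ -0.21.
|E_p| < 1: demand is inelastic.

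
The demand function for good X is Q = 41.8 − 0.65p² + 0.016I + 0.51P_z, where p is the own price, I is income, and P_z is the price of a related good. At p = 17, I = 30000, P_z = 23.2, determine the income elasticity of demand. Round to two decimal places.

First evaluate Q: 41.8 − 0.65(17)² + 0.016(30000) + 0.51(23.2) = 41.8 − 187.85 + 480 + 11.832 = 345.782.
∂Q/∂I = +0.016, so E_I = 0.016·(30000/345.782) ≈ 1.39.
E_I > 1: normal good (luxury).

1.39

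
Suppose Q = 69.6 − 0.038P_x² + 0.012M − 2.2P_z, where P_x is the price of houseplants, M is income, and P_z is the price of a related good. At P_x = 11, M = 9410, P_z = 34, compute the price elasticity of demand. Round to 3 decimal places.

First evaluate Q: 69.6 − 0.038(11)² + 0.012(9410) − 2.2(34) = 69.6 − 4.598 + 112.92 − 74.8 = 103.122.
∂Q/∂P_x = −2·0.038·P_x = -0.836, so E_p = -0.836·(11/103.122) ≈ -0.089.
|E_p| < 1: demand is inelastic.

-0.089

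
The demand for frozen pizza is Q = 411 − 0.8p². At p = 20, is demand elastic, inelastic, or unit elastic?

At p = 20, Q = 91.
dQ/dp = −2·0.8·p = −32.
Point elasticity E = (dQ/dp)·(p/Q) = -32 × 20/91 ≈ -7.033.
|E| ≈ 7.033 > 1, so demand is elastic.

elastic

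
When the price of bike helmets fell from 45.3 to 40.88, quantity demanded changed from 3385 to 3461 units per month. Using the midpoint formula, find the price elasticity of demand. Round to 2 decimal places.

-0.22

%Δq = (3461 − 3385)/[(3385 + 3461)/2] = 76/3423 ≈ 0.0222.
%ΔP = (40.88 − 45.3)/[(45.3 + 40.88)/2] = -4.42/43.09 ≈ -0.1026.
Arc elasticity E = %Δq/%ΔP ≈ 0.0222/-0.1026 ≈ -0.22.
|E| < 1: demand is inelastic over this range.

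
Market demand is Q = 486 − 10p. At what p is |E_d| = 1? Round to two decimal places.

For linear demand Q = a − bp, E = −bp/(a − bp). |E| = 1 ⇒ bp = a − bp ⇒ p = a/(2b).
p = 486/(2·10) = 24.30.

24.30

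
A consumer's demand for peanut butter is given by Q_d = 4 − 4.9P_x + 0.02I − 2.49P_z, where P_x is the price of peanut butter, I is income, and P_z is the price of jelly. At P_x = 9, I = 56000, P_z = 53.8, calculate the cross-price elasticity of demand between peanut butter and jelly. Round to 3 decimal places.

-0.142

At the given point, Q_d = 4 − 4.9(9) + 0.02(56000) − 2.49(53.8) = 4 − 44.1 + 1120 − 133.962 = 945.938.
∂Q_d/∂P_z = −2.49, so E_xy = -2.49·(53.8/945.938) ≈ -0.142.
E_xy < 0: the goods are complements.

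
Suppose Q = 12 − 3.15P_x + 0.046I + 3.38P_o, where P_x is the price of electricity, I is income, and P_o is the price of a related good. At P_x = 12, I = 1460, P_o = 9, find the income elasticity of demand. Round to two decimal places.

0.94

Substituting, Q = 12 − 3.15(12) + 0.046(1460) + 3.38(9) = 12 − 37.8 + 67.16 + 30.42 = 71.78.
∂Q/∂I = +0.046, so E_I = 0.046·(1460/71.78) ≈ 0.94.
E_I ∈ (0,1): normal good (necessity).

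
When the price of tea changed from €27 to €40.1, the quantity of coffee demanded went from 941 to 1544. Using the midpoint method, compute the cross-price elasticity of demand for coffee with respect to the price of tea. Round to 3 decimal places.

1.243

%ΔQ_x = (1544 − 941)/[(941+1544)/2] = 603/1242.5 ≈ 0.4853.
%ΔP_y = (40.1 − 27)/[(27+40.1)/2] ≈ 0.3905.
E_xy = 0.4853/0.3905 ≈ 1.243.
E_xy > 0, so coffee and tea are substitutes.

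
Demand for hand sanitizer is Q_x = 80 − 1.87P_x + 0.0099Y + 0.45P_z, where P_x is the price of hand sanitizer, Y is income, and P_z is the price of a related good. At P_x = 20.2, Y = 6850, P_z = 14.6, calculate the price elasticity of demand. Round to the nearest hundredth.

First evaluate Q_x: 80 − 1.87(20.2) + 0.0099(6850) + 0.45(14.6) = 80 − 37.774 + 67.815 + 6.57 = 116.611.
∂Q_x/∂P_x = −1.87, so E_p = (−1.87)·(20.2/116.611) ≈ -0.32.
|E_p| < 1: demand is inelastic.

-0.32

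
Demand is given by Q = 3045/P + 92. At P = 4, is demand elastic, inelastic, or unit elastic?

At P = 4, Q = 853.25.
dQ/dP = −3045/P² = −190.3125.
Point elasticity E = (dQ/dP)·(P/Q) = -190.3125 × 4/853.25 ≈ -0.892.
|E| ≈ 0.892 < 1, so demand is inelastic.

inelastic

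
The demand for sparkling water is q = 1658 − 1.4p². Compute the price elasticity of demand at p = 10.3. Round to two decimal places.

-0.20

At p = 10.3, q = 1509.474.
dq/dp = −2·1.4·p = −28.84.
Point elasticity E = (dq/dp)·(p/q) = -28.84 × 10.3/1509.474 ≈ -0.20.
|E| < 1, so demand is inelastic at this price.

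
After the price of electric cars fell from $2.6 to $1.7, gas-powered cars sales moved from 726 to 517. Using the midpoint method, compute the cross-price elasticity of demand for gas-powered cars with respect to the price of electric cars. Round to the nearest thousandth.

%ΔQ_x = (517 − 726)/[(726+517)/2] = -209/621.5 ≈ -0.3363.
%ΔP_y = (1.7 − 2.6)/[(2.6+1.7)/2] ≈ -0.4186.
E_xy = -0.3363/-0.4186 ≈ 0.803.
E_xy > 0, so gas-powered cars and electric cars are substitutes.

0.803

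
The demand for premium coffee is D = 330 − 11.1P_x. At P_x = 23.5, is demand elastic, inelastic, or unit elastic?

At P_x = 23.5, D = 69.15.
dD/dP_x = −11.1.
Point elasticity E = (dD/dP_x)·(P_x/D) = -11.1 × 23.5/69.15 ≈ -3.772.
|E| ≈ 3.772 > 1, so demand is elastic.

elastic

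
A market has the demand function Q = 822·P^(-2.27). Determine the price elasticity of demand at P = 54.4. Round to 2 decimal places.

-2.27

For a Cobb–Douglas (constant-elasticity) form Q = A·P^α·…, the elasticity with respect to P equals the exponent α at every point.
Here the exponent on P is -2.27, so the price elasticity of demand is -2.27.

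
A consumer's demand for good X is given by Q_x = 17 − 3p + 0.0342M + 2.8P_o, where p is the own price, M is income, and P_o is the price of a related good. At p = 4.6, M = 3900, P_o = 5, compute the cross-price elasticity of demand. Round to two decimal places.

At the given point, Q_x = 17 − 3(4.6) + 0.0342(3900) + 2.8(5) = 17 − 13.8 + 133.38 + 14 = 150.58.
∂Q_x/∂P_o = +2.8, so E_xy = 2.8·(5/150.58) ≈ 0.09.
E_xy > 0: the goods are substitutes.

0.09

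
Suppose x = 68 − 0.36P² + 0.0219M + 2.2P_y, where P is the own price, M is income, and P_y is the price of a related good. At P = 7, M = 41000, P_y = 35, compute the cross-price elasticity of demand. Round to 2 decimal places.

0.08

First evaluate x: 68 − 0.36(7)² + 0.0219(41000) + 2.2(35) = 68 − 17.64 + 897.9 + 77 = 1025.26.
∂x/∂P_y = +2.2, so E_xy = 2.2·(35/1025.26) ≈ 0.08.
E_xy > 0: the goods are substitutes.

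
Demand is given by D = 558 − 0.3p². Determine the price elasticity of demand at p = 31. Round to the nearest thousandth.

At p = 31, D = 269.7.
dD/dp = −2·0.3·p = −18.6.
Point elasticity E = (dD/dp)·(p/D) = -18.6 × 31/269.7 ≈ -2.138.
|E| > 1, so demand is elastic at this price.

-2.138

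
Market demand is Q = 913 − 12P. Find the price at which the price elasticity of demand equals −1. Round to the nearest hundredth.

For linear demand Q = a − bP, E = −bP/(a − bP). |E| = 1 ⇒ bP = a − bP ⇒ P = a/(2b).
P = 913/(2·12) ≈ 38.04.

38.04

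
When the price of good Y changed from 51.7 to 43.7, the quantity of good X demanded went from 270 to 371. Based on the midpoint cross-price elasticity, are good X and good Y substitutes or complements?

complements

%ΔQ_x = (371 − 270)/[(270+371)/2] = 101/320.5 ≈ 0.3151.
%ΔP_y = (43.7 − 51.7)/[(51.7+43.7)/2] ≈ -0.1677.
E_xy = 0.3151/-0.1677 ≈ -1.879.
E_xy < 0, so the goods are complements.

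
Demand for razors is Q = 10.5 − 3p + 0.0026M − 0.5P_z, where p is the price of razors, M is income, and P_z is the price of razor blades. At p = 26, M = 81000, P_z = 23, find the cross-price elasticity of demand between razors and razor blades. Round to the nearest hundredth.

-0.09

At the given point, Q = 10.5 − 3(26) + 0.0026(81000) − 0.5(23) = 10.5 − 78 + 210.6 − 11.5 = 131.6.
∂Q/∂P_z = −0.5, so E_xy = -0.5·(23/131.6) ≈ -0.09.
E_xy < 0: the goods are complements.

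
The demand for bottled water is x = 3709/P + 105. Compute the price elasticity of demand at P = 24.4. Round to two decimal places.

At P = 24.4, x = 257.0082.
dx/dP = −3709/P² = −6.2298.
Point elasticity E = (dx/dP)·(P/x) = -6.2298 × 24.4/257.0082 ≈ -0.59.
|E| < 1, so demand is inelastic at this price.

-0.59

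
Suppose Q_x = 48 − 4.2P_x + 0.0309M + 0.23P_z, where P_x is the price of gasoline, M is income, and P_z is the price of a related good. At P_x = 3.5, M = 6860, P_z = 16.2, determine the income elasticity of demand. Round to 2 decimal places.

0.85

Substituting, Q_x = 48 − 4.2(3.5) + 0.0309(6860) + 0.23(16.2) = 48 − 14.7 + 211.974 + 3.726 = 249.
∂Q_x/∂M = +0.0309, so E_I = 0.0309·(6860/249) ≈ 0.85.
E_I ∈ (0,1): normal good (necessity).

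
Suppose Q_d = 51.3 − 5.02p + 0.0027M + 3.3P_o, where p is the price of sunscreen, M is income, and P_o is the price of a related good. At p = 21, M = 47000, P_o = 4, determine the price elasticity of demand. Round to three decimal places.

First evaluate Q_d: 51.3 − 5.02(21) + 0.0027(47000) + 3.3(4) = 51.3 − 105.42 + 126.9 + 13.2 = 85.98.
∂Q_d/∂p = −5.02, so E_p = (−5.02)·(21/85.98) ≈ -1.226.
|E_p| > 1: demand is elastic.

-1.226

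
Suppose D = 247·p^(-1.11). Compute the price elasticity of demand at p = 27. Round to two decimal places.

For a Cobb–Douglas (constant-elasticity) form D = A·p^α·…, the elasticity with respect to p equals the exponent α at every point.
Here the exponent on p is -1.11, so the price elasticity of demand is -1.11.

-1.11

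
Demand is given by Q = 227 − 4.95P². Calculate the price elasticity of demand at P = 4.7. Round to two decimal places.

At P = 4.7, Q = 117.6545.
dQ/dP = −2·4.95·P = −46.53.
Point elasticity E = (dQ/dP)·(P/Q) = -46.53 × 4.7/117.6545 ≈ -1.86.
|E| > 1, so demand is elastic at this price.

-1.86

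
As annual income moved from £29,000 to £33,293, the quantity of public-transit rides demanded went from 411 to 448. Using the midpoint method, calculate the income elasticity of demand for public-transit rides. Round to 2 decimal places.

0.63

%ΔQ = (448 − 411)/[(411+448)/2] = 37/429.5 ≈ 0.0861.
%ΔI = (33,293 − 29,000)/[(29,000+33,293)/2] = 4293/31146.5 ≈ 0.1378.
E_I = %ΔQ/%ΔI ≈ 0.63.
E_I ∈ (0,1): normal good (necessity).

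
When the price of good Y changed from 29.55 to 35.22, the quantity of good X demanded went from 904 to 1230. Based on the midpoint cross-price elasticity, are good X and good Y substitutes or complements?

%ΔQ_x = (1230 − 904)/[(904+1230)/2] = 326/1067 ≈ 0.3055.
%ΔP_y = (35.22 − 29.55)/[(29.55+35.22)/2] ≈ 0.1751.
E_xy = 0.3055/0.1751 ≈ 1.745.
E_xy > 0, so the goods are substitutes.

substitutes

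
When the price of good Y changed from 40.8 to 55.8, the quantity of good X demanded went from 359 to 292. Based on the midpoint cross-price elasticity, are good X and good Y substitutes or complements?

complements

%ΔQ_x = (292 − 359)/[(359+292)/2] = -67/325.5 ≈ -0.2058.
%ΔP_y = (55.8 − 40.8)/[(40.8+55.8)/2] ≈ 0.3106.
E_xy = -0.2058/0.3106 ≈ -0.663.
E_xy < 0, so the goods are complements.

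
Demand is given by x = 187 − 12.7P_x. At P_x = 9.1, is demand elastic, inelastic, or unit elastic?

elastic

At P_x = 9.1, x = 71.43.
dx/dP_x = −12.7.
Point elasticity E = (dx/dP_x)·(P_x/x) = -12.7 × 9.1/71.43 ≈ -1.618.
|E| ≈ 1.618 > 1, so demand is elastic.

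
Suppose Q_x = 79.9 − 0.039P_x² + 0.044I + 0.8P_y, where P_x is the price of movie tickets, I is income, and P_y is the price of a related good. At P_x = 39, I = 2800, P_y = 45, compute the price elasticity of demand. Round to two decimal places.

-0.66

Substituting, Q_x = 79.9 − 0.039(39)² + 0.044(2800) + 0.8(45) = 79.9 − 59.319 + 123.2 + 36 = 179.781.
∂Q_x/∂P_x = −2·0.039·P_x = -3.042, so E_p = -3.042·(39/179.781) ≈ -0.66.
|E_p| < 1: demand is inelastic.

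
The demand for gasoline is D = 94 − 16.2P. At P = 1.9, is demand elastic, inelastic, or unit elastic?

At P = 1.9, D = 63.22.
dD/dP = −16.2.
Point elasticity E = (dD/dP)·(P/D) = -16.2 × 1.9/63.22 ≈ -0.487.
|E| ≈ 0.487 < 1, so demand is inelastic.

inelastic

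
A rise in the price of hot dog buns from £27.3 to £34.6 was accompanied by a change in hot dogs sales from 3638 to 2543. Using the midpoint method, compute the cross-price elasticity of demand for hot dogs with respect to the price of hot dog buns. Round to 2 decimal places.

-1.50

%ΔQ_x = (2543 − 3638)/[(3638+2543)/2] = -1095/3090.5 ≈ -0.3543.
%ΔP_y = (34.6 − 27.3)/[(27.3+34.6)/2] ≈ 0.2359.
E_xy = -0.3543/0.2359 ≈ -1.50.
E_xy < 0, so hot dogs and hot dog buns are complements.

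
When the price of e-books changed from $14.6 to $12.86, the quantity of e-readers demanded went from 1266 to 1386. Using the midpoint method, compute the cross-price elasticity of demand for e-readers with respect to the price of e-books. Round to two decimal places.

%ΔQ_x = (1386 − 1266)/[(1266+1386)/2] = 120/1326 ≈ 0.0905.
%ΔP_y = (12.86 − 14.6)/[(14.6+12.86)/2] ≈ -0.1267.
E_xy = 0.0905/-0.1267 ≈ -0.71.
E_xy < 0, so e-readers and e-books are complements.

-0.71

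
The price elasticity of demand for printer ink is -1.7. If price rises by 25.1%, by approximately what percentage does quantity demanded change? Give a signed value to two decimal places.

%ΔQ ≈ E × %ΔP = (-1.7) × (25.1%) = -42.67%.

-42.67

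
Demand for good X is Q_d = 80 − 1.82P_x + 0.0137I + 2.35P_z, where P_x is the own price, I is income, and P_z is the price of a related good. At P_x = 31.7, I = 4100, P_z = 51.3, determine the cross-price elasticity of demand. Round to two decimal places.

0.61

Evaluating quantity at (P_x, I, P_z) gives Q_d = 80 − 1.82(31.7) + 0.0137(4100) + 2.35(51.3) = 80 − 57.694 + 56.17 + 120.555 = 199.031.
∂Q_d/∂P_z = +2.35, so E_xy = 2.35·(51.3/199.031) ≈ 0.61.
E_xy > 0: the goods are substitutes.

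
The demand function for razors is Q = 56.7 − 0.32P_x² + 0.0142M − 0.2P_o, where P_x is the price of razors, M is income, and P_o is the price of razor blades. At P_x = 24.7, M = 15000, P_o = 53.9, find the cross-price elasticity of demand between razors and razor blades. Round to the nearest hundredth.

At the given point, Q = 56.7 − 0.32(24.7)² + 0.0142(15000) − 0.2(53.9) = 56.7 − 195.2288 + 213 − 10.78 = 63.6912.
∂Q/∂P_o = −0.2, so E_xy = -0.2·(53.9/63.6912) ≈ -0.17.
E_xy < 0: the goods are complements.

-0.17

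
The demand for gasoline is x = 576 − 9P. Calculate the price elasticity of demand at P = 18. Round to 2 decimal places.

-0.39

At P = 18, x = 414.
dx/dP = −9.
Point elasticity E = (dx/dP)·(P/x) = -9 × 18/414 ≈ -0.39.
|E| < 1, so demand is inelastic at this price.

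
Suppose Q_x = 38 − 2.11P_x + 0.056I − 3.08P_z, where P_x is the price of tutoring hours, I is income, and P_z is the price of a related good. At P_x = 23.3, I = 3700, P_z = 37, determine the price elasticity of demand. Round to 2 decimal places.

-0.60

First evaluate Q_x: 38 − 2.11(23.3) + 0.056(3700) − 3.08(37) = 38 − 49.163 + 207.2 − 113.96 = 82.077.
∂Q_x/∂P_x = −2.11, so E_p = (−2.11)·(23.3/82.077) ≈ -0.60.
|E_p| < 1: demand is inelastic.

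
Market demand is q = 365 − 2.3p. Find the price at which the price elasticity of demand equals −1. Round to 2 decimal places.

For linear demand q = a − bp, E = −bp/(a − bp). |E| = 1 ⇒ bp = a − bp ⇒ p = a/(2b).
p = 365/(2·2.3) ≈ 79.35.

79.35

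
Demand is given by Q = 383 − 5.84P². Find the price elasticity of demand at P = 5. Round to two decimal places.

-1.23

At P = 5, Q = 237.
dQ/dP = −2·5.84·P = −58.4.
Point elasticity E = (dQ/dP)·(P/Q) = -58.4 × 5/237 ≈ -1.23.
|E| > 1, so demand is elastic at this price.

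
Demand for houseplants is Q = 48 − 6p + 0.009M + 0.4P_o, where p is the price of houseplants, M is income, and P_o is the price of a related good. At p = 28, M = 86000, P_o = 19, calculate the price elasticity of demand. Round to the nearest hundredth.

First evaluate Q: 48 − 6(28) + 0.009(86000) + 0.4(19) = 48 − 168 + 774 + 7.6 = 661.6.
∂Q/∂p = −6, so E_p = (−6)·(28/661.6) ≈ -0.25.
|E_p| < 1: demand is inelastic.

-0.25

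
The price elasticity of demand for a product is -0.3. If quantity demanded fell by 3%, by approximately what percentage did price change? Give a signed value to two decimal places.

10.00

%ΔQ ≈ E × %ΔP ⇒ %ΔP = %ΔQ / E = (-3%)/(-0.3) = 10.00%.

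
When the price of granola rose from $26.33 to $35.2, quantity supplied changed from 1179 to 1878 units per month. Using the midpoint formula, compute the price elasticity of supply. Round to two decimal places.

1.59

%Δq = (1878 − 1179)/[(1179 + 1878)/2] = 699/1528.5 ≈ 0.4573.
%Δp = (35.2 − 26.33)/[(26.33 + 35.2)/2] = 8.87/30.765 ≈ 0.2883.
Arc elasticity E = %Δq/%Δp ≈ 0.4573/0.2883 ≈ 1.59.
|E| > 1: supply is elastic over this range.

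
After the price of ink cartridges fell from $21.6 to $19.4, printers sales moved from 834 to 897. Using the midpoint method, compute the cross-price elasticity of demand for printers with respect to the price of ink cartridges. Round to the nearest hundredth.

%ΔQ_x = (897 − 834)/[(834+897)/2] = 63/865.5 ≈ 0.0728.
%ΔP_y = (19.4 − 21.6)/[(21.6+19.4)/2] ≈ -0.1073.
E_xy = 0.0728/-0.1073 ≈ -0.68.
E_xy < 0, so printers and ink cartridges are complements.

-0.68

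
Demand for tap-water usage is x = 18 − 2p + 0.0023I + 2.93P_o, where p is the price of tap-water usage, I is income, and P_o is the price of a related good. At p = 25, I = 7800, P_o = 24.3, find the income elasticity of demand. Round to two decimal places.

0.31

x = 18 − 2(25) + 0.0023(7800) + 2.93(24.3) = 18 − 50 + 17.94 + 71.199 = 57.139.
∂x/∂I = +0.0023, so E_I = 0.0023·(7800/57.139) ≈ 0.31.
E_I ∈ (0,1): normal good (necessity).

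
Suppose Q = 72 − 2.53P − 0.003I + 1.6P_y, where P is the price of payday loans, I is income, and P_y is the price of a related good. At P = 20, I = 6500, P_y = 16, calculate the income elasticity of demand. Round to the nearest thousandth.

-0.709

Substituting, Q = 72 − 2.53(20) − 0.003(6500) + 1.6(16) = 72 − 50.6 − 19.5 + 25.6 = 27.5.
∂Q/∂I = −0.003, so E_I = -0.003·(6500/27.5) ≈ -0.709.
E_I < 0: inferior good.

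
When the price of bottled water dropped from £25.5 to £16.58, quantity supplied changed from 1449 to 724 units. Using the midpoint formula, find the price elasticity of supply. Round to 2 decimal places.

1.57

%Δq = (724 − 1449)/[(1449 + 724)/2] = -725/1086.5 ≈ -0.6673.
%Δp = (16.58 − 25.5)/[(25.5 + 16.58)/2] = -8.92/21.04 ≈ -0.4240.
Arc elasticity E = %Δq/%Δp ≈ -0.6673/-0.4240 ≈ 1.57.
|E| > 1: supply is elastic over this range.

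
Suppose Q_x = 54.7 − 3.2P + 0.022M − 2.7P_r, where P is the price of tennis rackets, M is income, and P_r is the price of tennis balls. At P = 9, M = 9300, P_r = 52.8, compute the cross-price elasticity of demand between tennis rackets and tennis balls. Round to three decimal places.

At the given point, Q_x = 54.7 − 3.2(9) + 0.022(9300) − 2.7(52.8) = 54.7 − 28.8 + 204.6 − 142.56 = 87.94.
∂Q_x/∂P_r = −2.7, so E_xy = -2.7·(52.8/87.94) ≈ -1.621.
E_xy < 0: the goods are complements.

-1.621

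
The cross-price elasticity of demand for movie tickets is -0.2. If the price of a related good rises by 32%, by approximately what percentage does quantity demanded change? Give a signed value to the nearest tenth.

%ΔQ ≈ E × %ΔP_y = (-0.2) × (32%) = -6.4%.

-6.4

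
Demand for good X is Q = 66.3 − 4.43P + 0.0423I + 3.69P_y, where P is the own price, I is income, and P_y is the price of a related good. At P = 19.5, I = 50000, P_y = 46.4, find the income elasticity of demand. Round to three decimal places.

Evaluating quantity at (P, I, P_y) gives Q = 66.3 − 4.43(19.5) + 0.0423(50000) + 3.69(46.4) = 66.3 − 86.385 + 2115 + 171.216 = 2266.131.
∂Q/∂I = +0.0423, so E_I = 0.0423·(50000/2266.131) ≈ 0.933.
E_I ∈ (0,1): normal good (necessity).

0.933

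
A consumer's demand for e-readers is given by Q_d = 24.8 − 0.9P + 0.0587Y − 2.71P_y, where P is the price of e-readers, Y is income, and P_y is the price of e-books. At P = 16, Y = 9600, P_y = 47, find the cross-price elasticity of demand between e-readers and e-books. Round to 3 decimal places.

-0.285

At the given point, Q_d = 24.8 − 0.9(16) + 0.0587(9600) − 2.71(47) = 24.8 − 14.4 + 563.52 − 127.37 = 446.55.
∂Q_d/∂P_y = −2.71, so E_xy = -2.71·(47/446.55) ≈ -0.285.
E_xy < 0: the goods are complements.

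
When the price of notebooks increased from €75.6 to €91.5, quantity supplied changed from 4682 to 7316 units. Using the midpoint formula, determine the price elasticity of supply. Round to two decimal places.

2.31

%Δq = (7316 − 4682)/[(4682 + 7316)/2] = 2634/5999 ≈ 0.4391.
%ΔP = (91.5 − 75.6)/[(75.6 + 91.5)/2] = 15.9/83.55 ≈ 0.1903.
Arc elasticity E = %Δq/%ΔP ≈ 0.4391/0.1903 ≈ 2.31.
|E| > 1: supply is elastic over this range.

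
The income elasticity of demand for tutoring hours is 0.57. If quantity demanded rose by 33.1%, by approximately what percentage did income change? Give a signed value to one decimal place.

%ΔQ ≈ E × %ΔI ⇒ %ΔI = %ΔQ / E = (33.1%)/(0.57) ≈ 58.1%.

58.1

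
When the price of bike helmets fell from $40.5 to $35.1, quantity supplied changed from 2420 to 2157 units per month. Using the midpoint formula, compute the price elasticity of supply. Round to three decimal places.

0.804

%Δq = (2157 − 2420)/[(2420 + 2157)/2] = -263/2288.5 ≈ -0.1149.
%Δp = (35.1 − 40.5)/[(40.5 + 35.1)/2] = -5.4/37.8 ≈ -0.1429.
Arc elasticity E = %Δq/%Δp ≈ -0.1149/-0.1429 ≈ 0.804.
|E| < 1: supply is inelastic over this range.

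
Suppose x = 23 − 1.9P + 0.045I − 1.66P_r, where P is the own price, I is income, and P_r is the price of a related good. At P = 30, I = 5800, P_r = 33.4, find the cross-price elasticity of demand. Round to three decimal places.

Substituting, x = 23 − 1.9(30) + 0.045(5800) − 1.66(33.4) = 23 − 57 + 261 − 55.444 = 171.556.
∂x/∂P_r = −1.66, so E_xy = -1.66·(33.4/171.556) ≈ -0.323.
E_xy < 0: the goods are complements.

-0.323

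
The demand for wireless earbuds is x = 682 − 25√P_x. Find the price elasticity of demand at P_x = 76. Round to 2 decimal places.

-0.23

At P_x = 76, x = 464.0551.
dx/dP_x = −25/(2√P_x) = −25/(2·8.7178).
Point elasticity E = (dx/dP_x)·(P_x/x) = -1.4338 × 76/464.0551 ≈ -0.23.
|E| < 1, so demand is inelastic at this price.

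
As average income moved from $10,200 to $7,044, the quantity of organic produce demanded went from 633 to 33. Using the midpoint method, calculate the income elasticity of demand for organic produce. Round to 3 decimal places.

4.922

%ΔQ = (33 − 633)/[(633+33)/2] = -600/333 ≈ -1.8018.
%ΔY = (7,044 − 10,200)/[(10,200+7,044)/2] = -3156/8622 ≈ -0.3660.
E_I = %ΔQ/%ΔY ≈ 4.922.
E_I > 1: normal good (luxury).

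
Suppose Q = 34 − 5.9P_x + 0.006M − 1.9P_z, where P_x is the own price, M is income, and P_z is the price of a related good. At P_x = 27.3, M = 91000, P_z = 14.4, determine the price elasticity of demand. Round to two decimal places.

Evaluating quantity at (P_x, M, P_z) gives Q = 34 − 5.9(27.3) + 0.006(91000) − 1.9(14.4) = 34 − 161.07 + 546 − 27.36 = 391.57.
∂Q/∂P_x = −5.9, so E_p = (−5.9)·(27.3/391.57) ≈ -0.41.
|E_p| < 1: demand is inelastic.

-0.41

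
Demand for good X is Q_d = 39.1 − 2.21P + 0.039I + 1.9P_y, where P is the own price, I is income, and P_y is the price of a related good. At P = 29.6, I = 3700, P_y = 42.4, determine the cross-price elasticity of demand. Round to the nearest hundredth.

0.41

Substituting, Q_d = 39.1 − 2.21(29.6) + 0.039(3700) + 1.9(42.4) = 39.1 − 65.416 + 144.3 + 80.56 = 198.544.
∂Q_d/∂P_y = +1.9, so E_xy = 1.9·(42.4/198.544) ≈ 0.41.
E_xy > 0: the goods are substitutes.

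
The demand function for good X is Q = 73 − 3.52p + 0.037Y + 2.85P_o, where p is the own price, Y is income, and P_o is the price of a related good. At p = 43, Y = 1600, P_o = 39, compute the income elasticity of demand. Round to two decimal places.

0.64

First evaluate Q: 73 − 3.52(43) + 0.037(1600) + 2.85(39) = 73 − 151.36 + 59.2 + 111.15 = 91.99.
∂Q/∂Y = +0.037, so E_I = 0.037·(1600/91.99) ≈ 0.64.
E_I ∈ (0,1): normal good (necessity).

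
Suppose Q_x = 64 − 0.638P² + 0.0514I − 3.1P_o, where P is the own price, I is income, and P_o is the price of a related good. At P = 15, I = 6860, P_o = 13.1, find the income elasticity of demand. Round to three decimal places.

1.517

Q_x = 64 − 0.638(15)² + 0.0514(6860) − 3.1(13.1) = 64 − 143.55 + 352.604 − 40.61 = 232.444.
∂Q_x/∂I = +0.0514, so E_I = 0.0514·(6860/232.444) ≈ 1.517.
E_I > 1: normal good (luxury).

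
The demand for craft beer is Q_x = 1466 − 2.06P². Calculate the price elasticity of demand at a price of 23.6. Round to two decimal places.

At P = 23.6, Q_x = 318.6624.
dQ_x/dP = −2·2.06·P = −97.232.
Point elasticity E = (dQ_x/dP)·(P/Q_x) = -97.232 × 23.6/318.6624 ≈ -7.20.
|E| > 1, so demand is elastic at this price.

-7.20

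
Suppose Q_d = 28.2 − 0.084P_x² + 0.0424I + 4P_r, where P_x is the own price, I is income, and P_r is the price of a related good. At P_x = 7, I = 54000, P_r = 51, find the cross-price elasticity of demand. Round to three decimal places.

0.081

First evaluate Q_d: 28.2 − 0.084(7)² + 0.0424(54000) + 4(51) = 28.2 − 4.116 + 2289.6 + 204 = 2517.684.
∂Q_d/∂P_r = +4, so E_xy = 4·(51/2517.684) ≈ 0.081.
E_xy > 0: the goods are substitutes.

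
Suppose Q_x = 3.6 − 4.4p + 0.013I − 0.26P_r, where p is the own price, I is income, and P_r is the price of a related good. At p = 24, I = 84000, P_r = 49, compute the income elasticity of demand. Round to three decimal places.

1.117

At the given point, Q_x = 3.6 − 4.4(24) + 0.013(84000) − 0.26(49) = 3.6 − 105.6 + 1092 − 12.74 = 977.26.
∂Q_x/∂I = +0.013, so E_I = 0.013·(84000/977.26) ≈ 1.117.
E_I > 1: normal good (luxury).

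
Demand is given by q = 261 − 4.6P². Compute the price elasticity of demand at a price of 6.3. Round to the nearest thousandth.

-4.656

At P = 6.3, q = 78.426.
dq/dP = −2·4.6·P = −57.96.
Point elasticity E = (dq/dP)·(P/q) = -57.96 × 6.3/78.426 ≈ -4.656.
|E| > 1, so demand is elastic at this price.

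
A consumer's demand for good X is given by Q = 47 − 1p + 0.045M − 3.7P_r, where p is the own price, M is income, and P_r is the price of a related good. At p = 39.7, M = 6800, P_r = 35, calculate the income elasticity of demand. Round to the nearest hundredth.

At the given point, Q = 47 − 1(39.7) + 0.045(6800) − 3.7(35) = 47 − 39.7 + 306 − 129.5 = 183.8.
∂Q/∂M = +0.045, so E_I = 0.045·(6800/183.8) ≈ 1.66.
E_I > 1: normal good (luxury).

1.66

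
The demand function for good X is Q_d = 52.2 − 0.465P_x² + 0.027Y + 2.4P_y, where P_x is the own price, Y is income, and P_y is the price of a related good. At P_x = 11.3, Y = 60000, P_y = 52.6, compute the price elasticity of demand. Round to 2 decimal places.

Q_d = 52.2 − 0.465(11.3)² + 0.027(60000) + 2.4(52.6) = 52.2 − 59.3759 + 1620 + 126.24 = 1739.0642.
∂Q_d/∂P_x = −2·0.465·P_x = -10.509, so E_p = -10.509·(11.3/1739.0642) ≈ -0.07.
|E_p| < 1: demand is inelastic.

-0.07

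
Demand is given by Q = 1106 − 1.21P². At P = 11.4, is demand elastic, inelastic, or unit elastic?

At P = 11.4, Q = 948.7484.
dQ/dP = −2·1.21·P = −27.588.
Point elasticity E = (dQ/dP)·(P/Q) = -27.588 × 11.4/948.7484 ≈ -0.331.
|E| ≈ 0.331 < 1, so demand is inelastic.

inelastic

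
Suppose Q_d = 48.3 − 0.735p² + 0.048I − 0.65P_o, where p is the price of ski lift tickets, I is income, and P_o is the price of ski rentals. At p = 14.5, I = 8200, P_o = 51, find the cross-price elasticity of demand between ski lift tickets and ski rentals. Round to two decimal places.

-0.13

First evaluate Q_d: 48.3 − 0.735(14.5)² + 0.048(8200) − 0.65(51) = 48.3 − 154.5338 + 393.6 − 33.15 = 254.2163.
∂Q_d/∂P_o = −0.65, so E_xy = -0.65·(51/254.2163) ≈ -0.13.
E_xy < 0: the goods are complements.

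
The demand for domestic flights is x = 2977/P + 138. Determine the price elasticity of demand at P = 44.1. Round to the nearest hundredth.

At P = 44.1, x = 205.5057.
dx/dP = −2977/P² = −1.5307.
Point elasticity E = (dx/dP)·(P/x) = -1.5307 × 44.1/205.5057 ≈ -0.33.
|E| < 1, so demand is inelastic at this price.

-0.33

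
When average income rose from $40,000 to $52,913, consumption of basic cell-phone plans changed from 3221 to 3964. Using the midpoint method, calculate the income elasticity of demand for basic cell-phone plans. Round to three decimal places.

0.744

%ΔQ = (3964 − 3221)/[(3221+3964)/2] = 743/3592.5 ≈ 0.2068.
%ΔI = (52,913 − 40,000)/[(40,000+52,913)/2] = 12913/46456.5 ≈ 0.2780.
E_I = %ΔQ/%ΔI ≈ 0.744.
E_I ∈ (0,1): normal good (necessity).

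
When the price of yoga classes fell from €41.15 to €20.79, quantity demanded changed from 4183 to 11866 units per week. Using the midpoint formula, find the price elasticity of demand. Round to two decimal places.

%ΔQ = (11866 − 4183)/[(4183 + 11866)/2] = 7683/8024.5 ≈ 0.9574.
%Δp = (20.79 − 41.15)/[(41.15 + 20.79)/2] = -20.36/30.97 ≈ -0.6574.
Arc elasticity E = %ΔQ/%Δp ≈ 0.9574/-0.6574 ≈ -1.46.
|E| > 1: demand is elastic over this range.

-1.46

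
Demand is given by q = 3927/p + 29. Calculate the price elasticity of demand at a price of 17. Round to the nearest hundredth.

-0.89

At p = 17, q = 260.
dq/dp = −3927/p² = −13.5882.
Point elasticity E = (dq/dp)·(p/q) = -13.5882 × 17/260 ≈ -0.89.
|E| < 1, so demand is inelastic at this price.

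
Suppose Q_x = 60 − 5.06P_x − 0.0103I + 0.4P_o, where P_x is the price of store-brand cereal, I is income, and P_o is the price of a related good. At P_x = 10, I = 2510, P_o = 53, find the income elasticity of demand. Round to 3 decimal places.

-5.446

Q_x = 60 − 5.06(10) − 0.0103(2510) + 0.4(53) = 60 − 50.6 − 25.853 + 21.2 = 4.747.
∂Q_x/∂I = −0.0103, so E_I = -0.0103·(2510/4.747) ≈ -5.446.
E_I < 0: inferior good.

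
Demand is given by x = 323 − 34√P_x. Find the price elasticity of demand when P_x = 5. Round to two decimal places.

-0.15

At P_x = 5, x = 246.9737.
dx/dP_x = −34/(2√P_x) = −34/(2·2.2361).
Point elasticity E = (dx/dP_x)·(P_x/x) = -7.6026 × 5/246.9737 ≈ -0.15.
|E| < 1, so demand is inelastic at this price.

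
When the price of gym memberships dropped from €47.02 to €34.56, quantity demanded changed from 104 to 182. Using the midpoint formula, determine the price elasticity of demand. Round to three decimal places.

-1.786

%Δq = (182 − 104)/[(104 + 182)/2] = 78/143 ≈ 0.5455.
%Δp = (34.56 − 47.02)/[(47.02 + 34.56)/2] = -12.46/40.79 ≈ -0.3055.
Arc elasticity E = %Δq/%Δp ≈ 0.5455/-0.3055 ≈ -1.786.
|E| > 1: demand is elastic over this range.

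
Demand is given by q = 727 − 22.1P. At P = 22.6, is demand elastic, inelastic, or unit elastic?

At P = 22.6, q = 227.54.
dq/dP = −22.1.
Point elasticity E = (dq/dP)·(P/q) = -22.1 × 22.6/227.54 ≈ -2.195.
|E| ≈ 2.195 > 1, so demand is elastic.

elastic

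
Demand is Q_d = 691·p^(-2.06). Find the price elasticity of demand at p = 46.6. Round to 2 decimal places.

-2.06

For a Cobb–Douglas (constant-elasticity) form Q_d = A·p^α·…, the elasticity with respect to p equals the exponent α at every point.
Here the exponent on p is -2.06, so the price elasticity of demand is -2.06.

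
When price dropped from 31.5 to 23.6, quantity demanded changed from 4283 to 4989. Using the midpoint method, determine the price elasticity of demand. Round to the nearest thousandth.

-0.531

%Δq = (4989 − 4283)/[(4283 + 4989)/2] = 706/4636 ≈ 0.1523.
%ΔP = (23.6 − 31.5)/[(31.5 + 23.6)/2] = -7.9/27.55 ≈ -0.2868.
Arc elasticity E = %Δq/%ΔP ≈ 0.1523/-0.2868 ≈ -0.531.
|E| < 1: demand is inelastic over this range.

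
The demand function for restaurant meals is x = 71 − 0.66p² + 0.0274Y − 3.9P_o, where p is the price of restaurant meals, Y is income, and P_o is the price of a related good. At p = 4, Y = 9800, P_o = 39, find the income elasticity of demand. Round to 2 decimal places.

1.52

x = 71 − 0.66(4)² + 0.0274(9800) − 3.9(39) = 71 − 10.56 + 268.52 − 152.1 = 176.86.
∂x/∂Y = +0.0274, so E_I = 0.0274·(9800/176.86) ≈ 1.52.
E_I > 1: normal good (luxury).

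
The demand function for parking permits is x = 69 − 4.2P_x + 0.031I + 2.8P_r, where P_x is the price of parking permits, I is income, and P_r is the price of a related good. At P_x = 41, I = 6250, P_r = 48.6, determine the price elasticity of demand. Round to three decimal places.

Evaluating quantity at (P_x, I, P_r) gives x = 69 − 4.2(41) + 0.031(6250) + 2.8(48.6) = 69 − 172.2 + 193.75 + 136.08 = 226.63.
∂x/∂P_x = −4.2, so E_p = (−4.2)·(41/226.63) ≈ -0.760.
|E_p| < 1: demand is inelastic.

-0.760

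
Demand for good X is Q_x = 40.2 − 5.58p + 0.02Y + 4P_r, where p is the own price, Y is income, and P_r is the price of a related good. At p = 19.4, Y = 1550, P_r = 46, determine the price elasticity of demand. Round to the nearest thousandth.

-0.737

At the given point, Q_x = 40.2 − 5.58(19.4) + 0.02(1550) + 4(46) = 40.2 − 108.252 + 31 + 184 = 146.948.
∂Q_x/∂p = −5.58, so E_p = (−5.58)·(19.4/146.948) ≈ -0.737.
|E_p| < 1: demand is inelastic.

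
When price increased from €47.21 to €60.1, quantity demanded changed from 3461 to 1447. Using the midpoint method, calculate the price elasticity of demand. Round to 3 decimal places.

%ΔQ = (1447 − 3461)/[(3461 + 1447)/2] = -2014/2454 ≈ -0.8207.
%ΔP = (60.1 − 47.21)/[(47.21 + 60.1)/2] = 12.89/53.655 ≈ 0.2402.
Arc elasticity E = %ΔQ/%ΔP ≈ -0.8207/0.2402 ≈ -3.416.
|E| > 1: demand is elastic over this range.

-3.416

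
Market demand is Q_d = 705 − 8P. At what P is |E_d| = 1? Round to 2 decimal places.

44.06

For linear demand Q_d = a − bP, E = −bP/(a − bP). |E| = 1 ⇒ bP = a − bP ⇒ P = a/(2b).
P = 705/(2·8) ≈ 44.06.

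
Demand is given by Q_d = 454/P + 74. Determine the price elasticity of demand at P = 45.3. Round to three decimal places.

-0.119

At P = 45.3, Q_d = 84.0221.
dQ_d/dP = −454/P² = −0.2212.
Point elasticity E = (dQ_d/dP)·(P/Q_d) = -0.2212 × 45.3/84.0221 ≈ -0.119.
|E| < 1, so demand is inelastic at this price.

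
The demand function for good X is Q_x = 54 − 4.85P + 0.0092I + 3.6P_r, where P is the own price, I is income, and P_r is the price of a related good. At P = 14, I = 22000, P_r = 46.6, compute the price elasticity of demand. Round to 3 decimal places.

-0.191

First evaluate Q_x: 54 − 4.85(14) + 0.0092(22000) + 3.6(46.6) = 54 − 67.9 + 202.4 + 167.76 = 356.26.
∂Q_x/∂P = −4.85, so E_p = (−4.85)·(14/356.26) ≈ -0.191.
|E_p| < 1: demand is inelastic.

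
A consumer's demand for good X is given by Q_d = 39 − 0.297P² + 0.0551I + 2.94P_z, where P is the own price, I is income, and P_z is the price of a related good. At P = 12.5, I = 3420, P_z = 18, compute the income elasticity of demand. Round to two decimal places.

0.81

Q_d = 39 − 0.297(12.5)² + 0.0551(3420) + 2.94(18) = 39 − 46.4063 + 188.442 + 52.92 = 233.9558.
∂Q_d/∂I = +0.0551, so E_I = 0.0551·(3420/233.9558) ≈ 0.81.
E_I ∈ (0,1): normal good (necessity).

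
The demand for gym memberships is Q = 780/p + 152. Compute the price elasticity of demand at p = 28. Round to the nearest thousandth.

At p = 28, Q = 179.8571.
dQ/dp = −780/p² = −0.9949.
Point elasticity E = (dQ/dp)·(p/Q) = -0.9949 × 28/179.8571 ≈ -0.155.
|E| < 1, so demand is inelastic at this price.

-0.155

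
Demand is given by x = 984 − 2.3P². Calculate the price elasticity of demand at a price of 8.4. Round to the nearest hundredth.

-0.39

At P = 8.4, x = 821.712.
dx/dP = −2·2.3·P = −38.64.
Point elasticity E = (dx/dP)·(P/x) = -38.64 × 8.4/821.712 ≈ -0.39.
|E| < 1, so demand is inelastic at this price.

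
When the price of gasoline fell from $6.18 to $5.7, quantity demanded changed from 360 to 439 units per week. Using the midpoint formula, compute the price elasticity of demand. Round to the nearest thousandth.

-2.447

%Δq = (439 − 360)/[(360 + 439)/2] = 79/399.5 ≈ 0.1977.
%ΔP = (5.7 − 6.18)/[(6.18 + 5.7)/2] = -0.48/5.94 ≈ -0.0808.
Arc elasticity E = %Δq/%ΔP ≈ 0.1977/-0.0808 ≈ -2.447.
|E| > 1: demand is elastic over this range.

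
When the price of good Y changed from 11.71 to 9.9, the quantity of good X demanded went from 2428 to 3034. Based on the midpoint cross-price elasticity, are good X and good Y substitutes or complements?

complements

%ΔQ_x = (3034 − 2428)/[(2428+3034)/2] = 606/2731 ≈ 0.2219.
%ΔP_y = (9.9 − 11.71)/[(11.71+9.9)/2] ≈ -0.1675.
E_xy = 0.2219/-0.1675 ≈ -1.325.
E_xy < 0, so the goods are complements.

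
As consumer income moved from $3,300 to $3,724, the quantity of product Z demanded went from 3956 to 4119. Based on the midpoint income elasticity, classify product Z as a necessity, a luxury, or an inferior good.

%ΔQ = (4119 − 3956)/[(3956+4119)/2] = 163/4037.5 ≈ 0.0404.
%ΔI = (3,724 − 3,300)/[(3,300+3,724)/2] = 424/3512 ≈ 0.1207.
E_I = %ΔQ/%ΔI ≈ 0.334.
E_I ∈ (0,1): normal good (necessity).

necessity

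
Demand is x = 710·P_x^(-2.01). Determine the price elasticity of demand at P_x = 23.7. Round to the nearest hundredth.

For a Cobb–Douglas (constant-elasticity) form x = A·P_x^α·…, the elasticity with respect to P_x equals the exponent α at every point.
Here the exponent on P_x is -2.01, so the price elasticity of demand is -2.01.

-2.01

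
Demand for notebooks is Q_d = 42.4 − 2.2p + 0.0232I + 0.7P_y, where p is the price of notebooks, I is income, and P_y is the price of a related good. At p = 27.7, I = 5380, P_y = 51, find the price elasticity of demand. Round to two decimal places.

At the given point, Q_d = 42.4 − 2.2(27.7) + 0.0232(5380) + 0.7(51) = 42.4 − 60.94 + 124.816 + 35.7 = 141.976.
∂Q_d/∂p = −2.2, so E_p = (−2.2)·(27.7/141.976) ≈ -0.43.
|E_p| < 1: demand is inelastic.

-0.43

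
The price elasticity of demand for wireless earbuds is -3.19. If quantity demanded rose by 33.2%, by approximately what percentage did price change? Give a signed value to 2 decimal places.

%ΔQ ≈ E × %ΔP ⇒ %ΔP = %ΔQ / E = (33.2%)/(-3.19) ≈ -10.41%.

-10.41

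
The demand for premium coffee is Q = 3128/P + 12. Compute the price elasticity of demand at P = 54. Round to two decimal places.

At P = 54, Q = 69.9259.
dQ/dP = −3128/P² = −1.0727.
Point elasticity E = (dQ/dP)·(P/Q) = -1.0727 × 54/69.9259 ≈ -0.83.
|E| < 1, so demand is inelastic at this price.

-0.83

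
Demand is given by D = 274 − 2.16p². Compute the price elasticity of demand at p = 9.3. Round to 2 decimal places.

-4.29

At p = 9.3, D = 87.1816.
dD/dp = −2·2.16·p = −40.176.
Point elasticity E = (dD/dp)·(p/D) = -40.176 × 9.3/87.1816 ≈ -4.29.
|E| > 1, so demand is elastic at this price.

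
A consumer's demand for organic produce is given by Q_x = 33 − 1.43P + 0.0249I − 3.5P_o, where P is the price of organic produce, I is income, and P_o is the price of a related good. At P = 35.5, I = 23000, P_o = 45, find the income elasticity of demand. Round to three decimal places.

1.441

Q_x = 33 − 1.43(35.5) + 0.0249(23000) − 3.5(45) = 33 − 50.765 + 572.7 − 157.5 = 397.435.
∂Q_x/∂I = +0.0249, so E_I = 0.0249·(23000/397.435) ≈ 1.441.
E_I > 1: normal good (luxury).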